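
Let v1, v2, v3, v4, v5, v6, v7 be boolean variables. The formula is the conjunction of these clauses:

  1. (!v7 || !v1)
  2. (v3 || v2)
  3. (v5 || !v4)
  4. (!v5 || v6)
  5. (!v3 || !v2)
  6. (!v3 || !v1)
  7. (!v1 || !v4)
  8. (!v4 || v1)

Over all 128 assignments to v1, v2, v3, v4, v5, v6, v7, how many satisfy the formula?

15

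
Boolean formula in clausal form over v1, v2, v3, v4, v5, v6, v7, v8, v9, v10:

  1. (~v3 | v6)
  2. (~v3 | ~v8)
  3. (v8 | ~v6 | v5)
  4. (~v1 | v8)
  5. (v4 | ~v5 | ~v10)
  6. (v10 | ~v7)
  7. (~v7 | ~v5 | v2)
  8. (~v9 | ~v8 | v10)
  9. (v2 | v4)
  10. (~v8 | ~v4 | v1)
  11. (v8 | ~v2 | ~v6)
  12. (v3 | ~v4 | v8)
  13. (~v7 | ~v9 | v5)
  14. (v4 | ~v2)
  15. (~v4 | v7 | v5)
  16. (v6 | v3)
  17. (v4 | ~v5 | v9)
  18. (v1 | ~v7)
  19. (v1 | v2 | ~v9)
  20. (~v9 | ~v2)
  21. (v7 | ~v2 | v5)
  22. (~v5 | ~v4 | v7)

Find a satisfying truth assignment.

v1=T, v2=T, v3=F, v4=T, v5=F, v6=T, v7=T, v8=T, v9=F, v10=T

Branch on v1: take v1 = True.
  then v8 is forced to True.
  then v3 is forced to False.
  then v6 is forced to True.
For the remaining variables, v2 = True, v4 = True, v5 = False, v7 = True, v9 = False, v10 = True works.
Every clause has at least one true literal under this assignment.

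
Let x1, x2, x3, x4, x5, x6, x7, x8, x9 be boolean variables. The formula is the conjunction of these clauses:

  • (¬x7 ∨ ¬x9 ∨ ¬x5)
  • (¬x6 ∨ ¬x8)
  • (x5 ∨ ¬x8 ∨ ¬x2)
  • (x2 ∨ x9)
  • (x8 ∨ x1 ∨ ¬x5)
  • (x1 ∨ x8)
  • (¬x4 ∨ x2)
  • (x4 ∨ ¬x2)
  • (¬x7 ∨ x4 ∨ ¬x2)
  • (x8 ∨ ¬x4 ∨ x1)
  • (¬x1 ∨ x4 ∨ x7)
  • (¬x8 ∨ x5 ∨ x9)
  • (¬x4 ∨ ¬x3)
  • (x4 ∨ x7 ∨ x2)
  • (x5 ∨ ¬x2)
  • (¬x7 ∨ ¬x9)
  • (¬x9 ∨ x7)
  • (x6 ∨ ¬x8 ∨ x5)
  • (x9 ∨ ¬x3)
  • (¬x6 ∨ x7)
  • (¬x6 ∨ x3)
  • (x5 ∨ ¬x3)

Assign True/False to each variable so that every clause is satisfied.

Set x1 = True and propagate.
Branch on x2: take x2 = True.
  then x4 is forced to True.
  then x3 is forced to False.
  then x5 is forced to True.
  then x6 is forced to False.
For the remaining variables, x7 = True, x8 = False, x9 = False works.
Check each clause:
  1. (¬x9 ∨ ¬x5 ∨ ¬x7) — ¬x9 is true.
  2. (¬x6 ∨ ¬x8) — ¬x8 is true.
  3. (¬x8 ∨ ¬x2 ∨ x5) — ¬x8 is true.
  4. (x2 ∨ x9) — x2 is true.
  5. (x1 ∨ ¬x5 ∨ x8) — x1 is true.
  6. (x1 ∨ x8) — x1 is true.
  7. (x2 ∨ ¬x4) — x2 is true.
  8. (x4 ∨ ¬x2) — x4 is true.
  9. (x4 ∨ ¬x2 ∨ ¬x7) — x4 is true.
  10. (x1 ∨ ¬x4 ∨ x8) — x1 is true.
  11. (x7 ∨ ¬x1 ∨ x4) — x4 is true.
  12. (x9 ∨ x5 ∨ ¬x8) — ¬x8 is true.
  13. (¬x4 ∨ ¬x3) — ¬x3 is true.
  14. (x4 ∨ x2 ∨ x7) — x2 is true.
  15. (x5 ∨ ¬x2) — x5 is true.
  16. (¬x7 ∨ ¬x9) — ¬x9 is true.
  17. (¬x9 ∨ x7) — ¬x9 is true.
  18. (¬x8 ∨ x5 ∨ x6) — ¬x8 is true.
  19. (x9 ∨ ¬x3) — ¬x3 is true.
  20. (x7 ∨ ¬x6) — ¬x6 is true.
  21. (¬x6 ∨ x3) — ¬x6 is true.
  22. (¬x3 ∨ x5) — ¬x3 is true.

x1=T, x2=T, x3=F, x4=T, x5=T, x6=F, x7=T, x8=F, x9=F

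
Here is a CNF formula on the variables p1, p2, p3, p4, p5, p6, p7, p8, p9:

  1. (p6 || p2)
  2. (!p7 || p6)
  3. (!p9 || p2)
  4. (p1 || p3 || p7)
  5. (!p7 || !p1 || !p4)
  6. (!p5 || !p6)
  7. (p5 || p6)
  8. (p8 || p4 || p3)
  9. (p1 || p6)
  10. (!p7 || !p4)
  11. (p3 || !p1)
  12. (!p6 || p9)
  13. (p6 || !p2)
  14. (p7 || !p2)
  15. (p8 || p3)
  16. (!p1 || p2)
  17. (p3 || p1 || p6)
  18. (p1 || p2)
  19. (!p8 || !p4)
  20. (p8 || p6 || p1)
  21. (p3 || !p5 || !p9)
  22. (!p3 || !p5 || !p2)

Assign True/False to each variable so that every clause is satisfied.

p1=False, p2=True, p3=True, p4=False, p5=False, p6=True, p7=True, p8=False, p9=True

Try p1 = False.
  then p6 is forced to True.
  then p5 is forced to False.
  then p9 is forced to True.
  then p2 is forced to True.
  then p7 is forced to True.
  then p4 is forced to False.
Set p3 = True and propagate.
p8 is now unconstrained; take p8 = False.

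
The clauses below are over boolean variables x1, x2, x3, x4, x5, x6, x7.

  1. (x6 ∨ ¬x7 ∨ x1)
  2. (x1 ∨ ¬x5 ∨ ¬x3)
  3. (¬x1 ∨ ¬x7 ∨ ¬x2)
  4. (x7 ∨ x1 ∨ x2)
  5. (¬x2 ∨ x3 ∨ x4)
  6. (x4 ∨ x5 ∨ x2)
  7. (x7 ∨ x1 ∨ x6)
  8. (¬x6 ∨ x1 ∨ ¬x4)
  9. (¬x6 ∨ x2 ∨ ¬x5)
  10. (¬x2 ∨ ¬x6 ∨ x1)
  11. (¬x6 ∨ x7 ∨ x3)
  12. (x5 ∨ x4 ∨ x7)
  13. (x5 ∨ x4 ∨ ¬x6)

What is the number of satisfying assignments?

23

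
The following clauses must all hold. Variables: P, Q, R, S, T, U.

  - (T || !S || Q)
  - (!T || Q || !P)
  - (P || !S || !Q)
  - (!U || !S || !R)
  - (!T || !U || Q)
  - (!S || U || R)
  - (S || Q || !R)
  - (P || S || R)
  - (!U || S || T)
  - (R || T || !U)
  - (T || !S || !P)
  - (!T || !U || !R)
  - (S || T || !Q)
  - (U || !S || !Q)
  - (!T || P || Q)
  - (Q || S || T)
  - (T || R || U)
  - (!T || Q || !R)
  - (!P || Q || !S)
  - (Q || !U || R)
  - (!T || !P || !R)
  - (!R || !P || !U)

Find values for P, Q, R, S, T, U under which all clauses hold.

P=True, Q=True, R=False, S=True, T=True, U=True

Check each clause:
  1. (!S || T || Q) — Q is true.
  2. (!T || Q || !P) — Q is true.
  3. (P || !S || !Q) — P is true.
  4. (!R || !S || !U) — !R is true.
  5. (!T || Q || !U) — Q is true.
  6. (!S || U || R) — U is true.
  7. (S || !R || Q) — Q is true.
  8. (P || S || R) — P is true.
  9. (T || S || !U) — S is true.
  10. (!U || R || T) — T is true.
  11. (!P || T || !S) — T is true.
  12. (!U || !R || !T) — !R is true.
  13. (!Q || T || S) — S is true.
  14. (!S || U || !Q) — U is true.
  15. (P || !T || Q) — P is true.
  16. (S || Q || T) — Q is true.
  17. (R || T || U) — T is true.
  18. (Q || !R || !T) — Q is true.
  19. (!P || Q || !S) — Q is true.
  20. (!U || R || Q) — Q is true.
  21. (!P || !R || !T) — !R is true.
  22. (!P || !R || !U) — !R is true.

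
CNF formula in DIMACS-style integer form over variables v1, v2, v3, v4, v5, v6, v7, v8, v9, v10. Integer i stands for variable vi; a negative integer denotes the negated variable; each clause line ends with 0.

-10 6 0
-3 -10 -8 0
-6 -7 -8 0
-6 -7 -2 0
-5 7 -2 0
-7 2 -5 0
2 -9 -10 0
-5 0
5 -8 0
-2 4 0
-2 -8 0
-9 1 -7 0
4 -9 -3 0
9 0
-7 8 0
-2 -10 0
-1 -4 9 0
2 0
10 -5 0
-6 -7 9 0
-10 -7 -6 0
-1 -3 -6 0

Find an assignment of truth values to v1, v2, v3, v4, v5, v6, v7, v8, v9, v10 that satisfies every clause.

v1 = False, v2 = True, v3 = True, v4 = True, v5 = False, v6 = True, v7 = False, v8 = False, v9 = True, v10 = False

The clause (~v5) is unit: v5 must be False.
The clause (~v8) is unit: v8 must be False.
Unit propagation: (v9) forces v9 = True.
The clause (~v7) is unit: v7 must be False.
The clause (v2) is unit: v2 must be True.
(v4) is a unit clause, so v4 = True.
Unit propagation: (~v10) forces v10 = False.
v1 occurs only negated in the remaining clauses — set v1 = False.
v3, v6 are now unconstrained; take v3 = True, v6 = True.
Every clause has at least one true literal under this assignment.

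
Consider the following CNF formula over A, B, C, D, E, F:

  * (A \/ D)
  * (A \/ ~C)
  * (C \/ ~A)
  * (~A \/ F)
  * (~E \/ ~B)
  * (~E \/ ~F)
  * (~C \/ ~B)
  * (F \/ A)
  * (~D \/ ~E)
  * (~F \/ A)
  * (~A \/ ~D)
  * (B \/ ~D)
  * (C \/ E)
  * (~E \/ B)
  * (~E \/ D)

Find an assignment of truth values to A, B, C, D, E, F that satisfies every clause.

Try A = True.
  then C is forced to True.
  then F is forced to True.
  then E is forced to False.
  then B is forced to False.
  then D is forced to False.

A = True, B = False, C = True, D = False, E = False, F = True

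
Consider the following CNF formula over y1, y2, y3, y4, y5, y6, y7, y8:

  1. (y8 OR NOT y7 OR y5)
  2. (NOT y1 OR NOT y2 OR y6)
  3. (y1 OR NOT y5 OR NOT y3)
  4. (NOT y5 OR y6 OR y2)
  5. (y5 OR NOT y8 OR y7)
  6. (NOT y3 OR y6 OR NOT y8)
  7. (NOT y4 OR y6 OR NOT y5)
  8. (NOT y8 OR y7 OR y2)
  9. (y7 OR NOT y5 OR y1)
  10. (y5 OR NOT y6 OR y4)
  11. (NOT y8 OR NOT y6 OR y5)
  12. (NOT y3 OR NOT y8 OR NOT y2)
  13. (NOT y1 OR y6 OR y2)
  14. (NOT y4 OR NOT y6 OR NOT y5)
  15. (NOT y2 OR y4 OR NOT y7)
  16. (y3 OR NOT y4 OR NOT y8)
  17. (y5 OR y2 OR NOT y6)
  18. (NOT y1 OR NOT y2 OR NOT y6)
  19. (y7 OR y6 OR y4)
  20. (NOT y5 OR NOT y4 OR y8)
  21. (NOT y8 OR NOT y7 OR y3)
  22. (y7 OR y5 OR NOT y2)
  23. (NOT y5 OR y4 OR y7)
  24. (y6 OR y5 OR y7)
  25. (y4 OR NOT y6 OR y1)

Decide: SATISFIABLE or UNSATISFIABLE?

Try y1 = True.
Branch on y2: take y2 = False.
  then y6 is forced to True.
  then y5 is forced to True.
  then y4 is forced to False.
  then y7 is forced to True.
For the remaining variables, y3 = False, y8 = False works.
So y1 = 1, y2 = 0, y3 = 0, y4 = 0, y5 = 1, y6 = 1, y7 = 1, y8 = 0 is a satisfying assignment.

SATISFIABLE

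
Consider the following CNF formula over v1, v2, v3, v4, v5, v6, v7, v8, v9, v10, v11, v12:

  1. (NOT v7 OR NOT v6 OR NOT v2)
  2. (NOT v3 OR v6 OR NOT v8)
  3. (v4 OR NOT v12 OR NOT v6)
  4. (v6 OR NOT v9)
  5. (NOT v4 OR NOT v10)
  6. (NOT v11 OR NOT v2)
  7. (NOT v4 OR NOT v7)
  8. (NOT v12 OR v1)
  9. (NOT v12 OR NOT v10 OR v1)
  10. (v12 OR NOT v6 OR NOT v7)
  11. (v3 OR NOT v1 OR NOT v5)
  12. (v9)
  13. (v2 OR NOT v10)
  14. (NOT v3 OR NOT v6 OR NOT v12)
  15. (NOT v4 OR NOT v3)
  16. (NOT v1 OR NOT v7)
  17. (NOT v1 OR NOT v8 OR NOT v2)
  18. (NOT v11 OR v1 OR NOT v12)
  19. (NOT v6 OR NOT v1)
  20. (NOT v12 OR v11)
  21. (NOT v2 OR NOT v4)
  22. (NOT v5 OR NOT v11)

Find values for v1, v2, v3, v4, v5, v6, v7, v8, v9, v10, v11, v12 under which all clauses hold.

v1=F, v2=T, v3=F, v4=F, v5=T, v6=T, v7=F, v8=T, v9=T, v10=T, v11=F, v12=F

Check each clause:
  1. (NOT v6 OR NOT v7 OR NOT v2) — NOT v7 is true.
  2. (NOT v3 OR NOT v8 OR v6) — NOT v3 is true.
  3. (NOT v6 OR NOT v12 OR v4) — NOT v12 is true.
  4. (NOT v9 OR v6) — v6 is true.
  5. (NOT v10 OR NOT v4) — NOT v4 is true.
  6. (NOT v2 OR NOT v11) — NOT v11 is true.
  7. (NOT v4 OR NOT v7) — NOT v7 is true.
  8. (v1 OR NOT v12) — NOT v12 is true.
  9. (NOT v10 OR NOT v12 OR v1) — NOT v12 is true.
  10. (NOT v7 OR v12 OR NOT v6) — NOT v7 is true.
  11. (NOT v5 OR NOT v1 OR v3) — NOT v1 is true.
  12. (v9) — v9 is true.
  13. (NOT v10 OR v2) — v2 is true.
  14. (NOT v6 OR NOT v3 OR NOT v12) — NOT v12 is true.
  15. (NOT v3 OR NOT v4) — NOT v4 is true.
  16. (NOT v1 OR NOT v7) — NOT v7 is true.
  17. (NOT v8 OR NOT v2 OR NOT v1) — NOT v1 is true.
  18. (NOT v11 OR v1 OR NOT v12) — NOT v12 is true.
  19. (NOT v1 OR NOT v6) — NOT v1 is true.
  20. (NOT v12 OR v11) — NOT v12 is true.
  21. (NOT v4 OR NOT v2) — NOT v4 is true.
  22. (NOT v5 OR NOT v11) — NOT v11 is true.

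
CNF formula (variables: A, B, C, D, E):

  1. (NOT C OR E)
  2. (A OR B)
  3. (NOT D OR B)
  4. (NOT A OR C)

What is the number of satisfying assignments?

9

Split on A, then B.
  A=T, B=T: remaining (C,D,E) ∈ {(T,F,T); (T,T,T)} — 2.
  A=T, B=F: remaining (C,D,E) ∈ {(T,F,T)} — 1.
  A=F, B=T: D free; 3 ways for (C,E) × 2^1 = 6.
  A=F, B=F: a clause becomes empty — 0.
Total: 2 + 1 + 6 + 0 = 9.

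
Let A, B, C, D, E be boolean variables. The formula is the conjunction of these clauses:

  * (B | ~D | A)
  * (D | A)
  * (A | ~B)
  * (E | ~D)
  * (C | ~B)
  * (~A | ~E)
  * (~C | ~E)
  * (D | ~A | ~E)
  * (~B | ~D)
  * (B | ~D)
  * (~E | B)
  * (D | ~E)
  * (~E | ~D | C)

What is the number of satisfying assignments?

3

Satisfying assignments:
  A=1 B=0 C=0 D=0 E=0
  A=1 B=0 C=1 D=0 E=0
  A=1 B=1 C=1 D=0 E=0
That's 3 in total.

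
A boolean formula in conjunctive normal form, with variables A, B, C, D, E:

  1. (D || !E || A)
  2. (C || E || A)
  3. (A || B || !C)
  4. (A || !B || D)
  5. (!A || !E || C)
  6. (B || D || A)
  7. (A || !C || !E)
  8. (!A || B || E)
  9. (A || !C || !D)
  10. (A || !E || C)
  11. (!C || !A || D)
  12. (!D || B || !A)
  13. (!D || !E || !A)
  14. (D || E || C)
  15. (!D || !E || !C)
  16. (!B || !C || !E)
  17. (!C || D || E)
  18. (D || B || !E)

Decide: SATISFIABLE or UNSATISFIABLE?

Try A = True.
Try B = True.
The remaining clauses are satisfied by C = False, D = True, E = False.
So A = True, B = True, C = False, D = True, E = False is a satisfying assignment.

SATISFIABLE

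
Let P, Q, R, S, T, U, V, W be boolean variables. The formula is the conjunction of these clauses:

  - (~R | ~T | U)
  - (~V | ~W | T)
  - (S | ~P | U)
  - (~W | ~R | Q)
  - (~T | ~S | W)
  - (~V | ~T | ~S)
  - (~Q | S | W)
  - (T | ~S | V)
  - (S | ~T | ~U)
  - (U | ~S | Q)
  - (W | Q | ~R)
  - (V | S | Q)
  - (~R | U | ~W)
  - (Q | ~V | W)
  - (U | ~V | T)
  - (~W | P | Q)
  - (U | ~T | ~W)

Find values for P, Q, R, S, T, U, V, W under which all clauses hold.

P=1, Q=1, R=1, S=1, T=1, U=1, V=0, W=1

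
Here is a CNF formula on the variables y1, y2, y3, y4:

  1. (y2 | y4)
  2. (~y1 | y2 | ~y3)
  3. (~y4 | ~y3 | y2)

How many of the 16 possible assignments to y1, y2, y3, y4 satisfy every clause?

10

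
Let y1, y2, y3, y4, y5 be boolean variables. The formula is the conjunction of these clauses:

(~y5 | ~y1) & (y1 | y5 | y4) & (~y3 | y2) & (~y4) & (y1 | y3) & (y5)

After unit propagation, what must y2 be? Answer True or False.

(~y4) is a unit clause: y4 = False.
(y5) is a unit clause: y5 = True.
(~y5 | ~y1): since y5 = True, the clause reduces to (~y1). y1 = False.
From (y1 | y3) and y1 = False: y3 = True.
(~y3 | y2) with y3 = True leaves only y2, so y2 = True.

True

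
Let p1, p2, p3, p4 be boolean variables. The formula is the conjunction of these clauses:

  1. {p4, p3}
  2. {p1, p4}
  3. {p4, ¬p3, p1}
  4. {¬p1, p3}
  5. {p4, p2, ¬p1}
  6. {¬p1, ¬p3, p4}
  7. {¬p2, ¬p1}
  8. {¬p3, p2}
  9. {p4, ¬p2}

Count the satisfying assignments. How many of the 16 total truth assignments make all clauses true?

The models are:
  p1=F p2=F p3=F p4=T
  p1=F p2=T p3=F p4=T
  p1=F p2=T p3=T p4=T
Count: 3.

3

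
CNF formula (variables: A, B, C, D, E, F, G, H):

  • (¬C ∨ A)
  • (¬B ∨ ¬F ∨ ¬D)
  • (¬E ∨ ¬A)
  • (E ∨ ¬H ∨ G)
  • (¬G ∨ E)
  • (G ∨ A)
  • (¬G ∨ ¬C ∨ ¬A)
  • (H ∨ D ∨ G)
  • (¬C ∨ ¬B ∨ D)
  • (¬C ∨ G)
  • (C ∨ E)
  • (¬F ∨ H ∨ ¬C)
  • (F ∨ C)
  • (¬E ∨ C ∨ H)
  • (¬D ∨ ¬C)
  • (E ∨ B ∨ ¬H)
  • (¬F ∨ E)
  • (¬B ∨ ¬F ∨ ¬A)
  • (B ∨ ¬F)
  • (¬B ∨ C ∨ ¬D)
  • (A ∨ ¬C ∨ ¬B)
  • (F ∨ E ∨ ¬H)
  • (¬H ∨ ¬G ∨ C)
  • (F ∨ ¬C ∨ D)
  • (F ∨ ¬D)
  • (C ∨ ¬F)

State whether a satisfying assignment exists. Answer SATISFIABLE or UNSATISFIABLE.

C = True:
  propagation gives A=True, E=False, G=False; an empty clause results — contradiction.
C = False:
  propagation gives E=True, A=False, G=True, F=True; an empty clause results — contradiction.
Every branch closes, so no satisfying assignment exists.

UNSATISFIABLE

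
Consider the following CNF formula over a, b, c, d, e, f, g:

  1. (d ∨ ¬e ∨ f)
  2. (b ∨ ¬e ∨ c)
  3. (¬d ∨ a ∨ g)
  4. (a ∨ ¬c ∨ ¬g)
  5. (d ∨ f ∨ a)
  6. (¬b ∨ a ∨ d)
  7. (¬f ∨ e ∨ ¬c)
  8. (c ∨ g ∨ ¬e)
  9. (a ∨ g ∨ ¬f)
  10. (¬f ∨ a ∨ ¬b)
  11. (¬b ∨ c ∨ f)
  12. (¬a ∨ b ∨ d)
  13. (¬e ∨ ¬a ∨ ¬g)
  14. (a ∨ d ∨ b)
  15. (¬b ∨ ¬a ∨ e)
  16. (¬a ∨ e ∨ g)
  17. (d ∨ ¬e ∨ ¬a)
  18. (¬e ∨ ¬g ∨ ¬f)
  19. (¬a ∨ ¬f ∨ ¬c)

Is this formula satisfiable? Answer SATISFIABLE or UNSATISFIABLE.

SATISFIABLE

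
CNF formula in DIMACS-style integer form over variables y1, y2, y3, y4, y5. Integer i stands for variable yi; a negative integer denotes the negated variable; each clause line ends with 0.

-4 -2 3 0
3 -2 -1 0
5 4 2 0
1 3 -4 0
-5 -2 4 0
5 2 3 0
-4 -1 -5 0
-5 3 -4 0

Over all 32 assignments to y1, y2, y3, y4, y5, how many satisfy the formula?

13

Case analysis on y4 and y2:
  y4=T, y2=T: remaining (y1,y3,y5) ∈ {(F,T,F); (F,T,T); (T,T,F)} — 3.
  y4=T, y2=F: remaining (y1,y3,y5) ∈ {(F,T,F); (F,T,T); (T,T,F)} — 3.
  y4=F, y2=T: remaining (y1,y3,y5) ∈ {(F,F,F); (F,T,F); (T,T,F)} — 3.
  y4=F, y2=F: remaining (y1,y3,y5) ∈ {(F,F,T); (F,T,T); (T,F,T); (T,T,T)} — 4.
Total: 3 + 3 + 3 + 4 = 13.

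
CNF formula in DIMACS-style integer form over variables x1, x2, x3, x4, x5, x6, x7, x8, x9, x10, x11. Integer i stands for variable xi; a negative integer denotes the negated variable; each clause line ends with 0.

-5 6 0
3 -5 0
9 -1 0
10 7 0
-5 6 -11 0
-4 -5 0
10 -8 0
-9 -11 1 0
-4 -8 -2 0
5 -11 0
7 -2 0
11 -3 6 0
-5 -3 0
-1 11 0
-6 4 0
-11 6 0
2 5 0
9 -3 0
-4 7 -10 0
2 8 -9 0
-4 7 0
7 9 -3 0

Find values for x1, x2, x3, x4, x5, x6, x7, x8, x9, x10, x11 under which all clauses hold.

x1 = 0, x2 = 1, x3 = 0, x4 = 1, x5 = 0, x6 = 1, x7 = 1, x8 = 0, x9 = 1, x10 = 1, x11 = 0

x7 occurs only positively in the remaining clauses — set x7 = True.
Branch on x1: take x1 = False.
Try x2 = True.
Try x3 = False.
  then x5 is forced to False.
  then x11 is forced to False.
For the remaining variables, x4 = True, x6 = True, x8 = False, x9 = True, x10 = True works.
Every clause has at least one true literal under this assignment.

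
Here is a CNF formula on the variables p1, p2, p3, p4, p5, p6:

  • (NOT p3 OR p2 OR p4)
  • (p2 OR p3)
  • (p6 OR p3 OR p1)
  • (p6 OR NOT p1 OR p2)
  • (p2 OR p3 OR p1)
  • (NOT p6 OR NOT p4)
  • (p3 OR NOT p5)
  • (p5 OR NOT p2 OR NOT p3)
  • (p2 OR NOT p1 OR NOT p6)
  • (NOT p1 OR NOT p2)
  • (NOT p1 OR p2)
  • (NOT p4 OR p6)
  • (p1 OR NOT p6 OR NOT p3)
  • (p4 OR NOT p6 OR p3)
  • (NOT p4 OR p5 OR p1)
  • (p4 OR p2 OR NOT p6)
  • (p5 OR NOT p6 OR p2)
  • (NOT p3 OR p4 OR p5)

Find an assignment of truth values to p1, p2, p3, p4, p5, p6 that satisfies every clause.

p1=False, p2=True, p3=True, p4=False, p5=True, p6=False

Try p1 = False.
The remaining clauses are satisfied by p2 = True, p3 = True, p4 = False, p5 = True, p6 = False.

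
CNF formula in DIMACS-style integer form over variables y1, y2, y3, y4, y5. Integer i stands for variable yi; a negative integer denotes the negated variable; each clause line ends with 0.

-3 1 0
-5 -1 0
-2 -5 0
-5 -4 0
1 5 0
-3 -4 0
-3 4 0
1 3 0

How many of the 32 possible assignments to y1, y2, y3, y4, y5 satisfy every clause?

4

The models are:
  y1=1 y2=0 y3=0 y4=0 y5=0
  y1=1 y2=0 y3=0 y4=1 y5=0
  y1=1 y2=1 y3=0 y4=0 y5=0
  y1=1 y2=1 y3=0 y4=1 y5=0
That's 4 in total.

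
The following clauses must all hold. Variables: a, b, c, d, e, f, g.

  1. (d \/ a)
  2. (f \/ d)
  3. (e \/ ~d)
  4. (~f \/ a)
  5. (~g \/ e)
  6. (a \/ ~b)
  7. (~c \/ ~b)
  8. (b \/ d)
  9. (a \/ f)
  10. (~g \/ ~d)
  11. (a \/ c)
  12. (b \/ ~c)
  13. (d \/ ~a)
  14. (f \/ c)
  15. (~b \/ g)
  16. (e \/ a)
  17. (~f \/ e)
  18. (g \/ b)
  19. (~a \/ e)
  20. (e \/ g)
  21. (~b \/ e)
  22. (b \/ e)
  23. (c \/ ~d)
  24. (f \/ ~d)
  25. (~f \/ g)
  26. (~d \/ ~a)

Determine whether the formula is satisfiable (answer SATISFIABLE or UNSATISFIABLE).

UNSATISFIABLE

a = True:
  propagation gives d=True; an empty clause results — contradiction.
a = False:
  propagation gives d=True, e=True, f=False; an empty clause results — contradiction.
Every branch closes, so no satisfying assignment exists.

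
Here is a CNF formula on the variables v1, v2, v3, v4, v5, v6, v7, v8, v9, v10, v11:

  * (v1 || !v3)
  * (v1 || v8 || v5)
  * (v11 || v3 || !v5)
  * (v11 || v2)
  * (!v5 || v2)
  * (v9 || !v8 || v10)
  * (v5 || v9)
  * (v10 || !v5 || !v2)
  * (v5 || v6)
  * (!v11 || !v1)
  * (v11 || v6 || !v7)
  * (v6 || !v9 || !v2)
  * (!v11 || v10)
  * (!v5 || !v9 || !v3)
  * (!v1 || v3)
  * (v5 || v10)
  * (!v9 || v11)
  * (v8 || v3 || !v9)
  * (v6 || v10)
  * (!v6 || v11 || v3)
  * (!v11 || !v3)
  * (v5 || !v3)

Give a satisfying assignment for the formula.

v1=F, v2=T, v3=F, v4=T, v5=T, v6=F, v7=F, v8=T, v9=F, v10=T, v11=T

Pure literal: v7 appears only negated; assign v7 = False.
Pure literal: v10 appears only positively; assign v10 = True.
Try v1 = False.
  then v3 is forced to False.
Try v2 = True.
For the remaining variables, v4 = True, v5 = True, v6 = False, v8 = True, v9 = False, v11 = True works.
Every clause has at least one true literal under this assignment.
Check each clause:
  1. (!v3 || v1) — !v3 is true.
  2. (v1 || v5 || v8) — v8 is true.
  3. (v3 || !v5 || v11) — v11 is true.
  4. (v11 || v2) — v2 is true.
  5. (!v5 || v2) — v2 is true.
  6. (v10 || v9 || !v8) — v10 is true.
  7. (v9 || v5) — v5 is true.
  8. (v10 || !v5 || !v2) — v10 is true.
  9. (v6 || v5) — v5 is true.
  10. (!v1 || !v11) — !v1 is true.
  11. (v11 || v6 || !v7) — !v7 is true.
  12. (!v2 || !v9 || v6) — !v9 is true.
  13. (!v11 || v10) — v10 is true.
  14. (!v5 || !v9 || !v3) — !v3 is true.
  15. (!v1 || v3) — !v1 is true.
  16. (v10 || v5) — v10 is true.
  17. (v11 || !v9) — v11 is true.
  18. (v8 || !v9 || v3) — v8 is true.
  19. (v10 || v6) — v10 is true.
  20. (v3 || v11 || !v6) — !v6 is true.
  21. (!v3 || !v11) — !v3 is true.
  22. (v5 || !v3) — !v3 is true.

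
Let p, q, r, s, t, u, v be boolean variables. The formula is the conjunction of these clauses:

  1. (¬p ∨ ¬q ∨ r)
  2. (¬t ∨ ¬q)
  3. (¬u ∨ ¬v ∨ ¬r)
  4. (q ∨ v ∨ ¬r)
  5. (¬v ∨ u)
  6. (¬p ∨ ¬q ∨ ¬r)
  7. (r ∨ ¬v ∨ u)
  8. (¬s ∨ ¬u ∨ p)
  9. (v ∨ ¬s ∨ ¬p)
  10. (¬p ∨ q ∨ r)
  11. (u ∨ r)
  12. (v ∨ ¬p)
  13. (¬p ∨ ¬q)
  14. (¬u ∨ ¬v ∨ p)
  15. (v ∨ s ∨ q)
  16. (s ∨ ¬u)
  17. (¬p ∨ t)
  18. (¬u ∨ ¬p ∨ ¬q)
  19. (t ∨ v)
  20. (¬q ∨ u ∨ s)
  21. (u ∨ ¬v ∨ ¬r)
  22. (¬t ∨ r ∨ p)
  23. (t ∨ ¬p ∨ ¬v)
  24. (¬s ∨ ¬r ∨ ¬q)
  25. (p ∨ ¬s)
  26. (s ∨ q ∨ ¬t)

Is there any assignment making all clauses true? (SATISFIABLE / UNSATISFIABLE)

p = True:
  propagation gives v=True, u=True, r=False, q=False; an empty clause results — contradiction.
p = False:
  propagation gives s=False, u=False, v=False, r=True; an empty clause results — contradiction.
Every branch closes, so no satisfying assignment exists.

UNSATISFIABLE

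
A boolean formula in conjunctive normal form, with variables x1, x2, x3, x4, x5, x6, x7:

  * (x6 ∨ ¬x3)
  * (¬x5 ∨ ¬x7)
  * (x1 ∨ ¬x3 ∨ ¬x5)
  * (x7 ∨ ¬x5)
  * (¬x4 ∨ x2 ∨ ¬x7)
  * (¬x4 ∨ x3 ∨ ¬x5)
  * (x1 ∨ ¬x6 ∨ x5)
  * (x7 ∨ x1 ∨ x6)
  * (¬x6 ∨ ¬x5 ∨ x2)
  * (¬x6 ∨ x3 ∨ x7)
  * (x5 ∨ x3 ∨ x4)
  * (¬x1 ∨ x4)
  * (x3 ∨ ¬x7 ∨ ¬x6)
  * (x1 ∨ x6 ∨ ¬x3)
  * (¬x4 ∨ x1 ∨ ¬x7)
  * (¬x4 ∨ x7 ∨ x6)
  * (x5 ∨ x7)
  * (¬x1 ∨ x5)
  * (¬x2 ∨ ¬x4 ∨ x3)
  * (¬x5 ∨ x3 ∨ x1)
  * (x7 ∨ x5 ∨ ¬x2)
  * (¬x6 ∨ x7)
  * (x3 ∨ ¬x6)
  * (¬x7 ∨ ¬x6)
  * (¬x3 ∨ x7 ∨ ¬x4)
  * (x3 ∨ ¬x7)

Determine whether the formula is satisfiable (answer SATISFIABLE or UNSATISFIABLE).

UNSATISFIABLE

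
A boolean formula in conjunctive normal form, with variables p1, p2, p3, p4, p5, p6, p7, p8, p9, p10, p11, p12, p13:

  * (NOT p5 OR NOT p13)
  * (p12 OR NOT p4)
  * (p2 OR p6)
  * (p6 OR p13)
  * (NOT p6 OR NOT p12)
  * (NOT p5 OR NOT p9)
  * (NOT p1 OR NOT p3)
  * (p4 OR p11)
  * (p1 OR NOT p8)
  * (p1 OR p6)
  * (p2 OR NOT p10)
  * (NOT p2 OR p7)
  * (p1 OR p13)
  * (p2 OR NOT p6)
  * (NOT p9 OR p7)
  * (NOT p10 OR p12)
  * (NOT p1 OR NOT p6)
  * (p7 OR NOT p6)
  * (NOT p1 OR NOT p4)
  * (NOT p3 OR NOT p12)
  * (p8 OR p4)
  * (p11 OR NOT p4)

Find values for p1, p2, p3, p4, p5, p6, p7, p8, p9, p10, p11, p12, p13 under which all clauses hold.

p1 = T, p2 = T, p3 = F, p4 = F, p5 = F, p6 = F, p7 = T, p8 = T, p9 = T, p10 = F, p11 = T, p12 = F, p13 = T

Pure literal: p3 appears only negated; assign p3 = False.
p5 occurs only negated in the remaining clauses — set p5 = False.
Try p1 = True.
  then p6 is forced to False.
  then p2 is forced to True.
  then p13 is forced to True.
  then p7 is forced to True.
  then p4 is forced to False.
  then p11 is forced to True.
  then p8 is forced to True.
The remaining clauses are satisfied by p9 = True, p10 = False, p12 = False.
Check each clause:
  1. (NOT p13 OR NOT p5) — NOT p5 is true.
  2. (NOT p4 OR p12) — NOT p4 is true.
  3. (p2 OR p6) — p2 is true.
  4. (p6 OR p13) — p13 is true.
  5. (NOT p6 OR NOT p12) — NOT p6 is true.
  6. (NOT p9 OR NOT p5) — NOT p5 is true.
  7. (NOT p1 OR NOT p3) — NOT p3 is true.
  8. (p11 OR p4) — p11 is true.
  9. (NOT p8 OR p1) — p1 is true.
  10. (p1 OR p6) — p1 is true.
  11. (p2 OR NOT p10) — p2 is true.
  12. (NOT p2 OR p7) — p7 is true.
  13. (p13 OR p1) — p1 is true.
  14. (p2 OR NOT p6) — NOT p6 is true.
  15. (p7 OR NOT p9) — p7 is true.
  16. (NOT p10 OR p12) — NOT p10 is true.
  17. (NOT p1 OR NOT p6) — NOT p6 is true.
  18. (NOT p6 OR p7) — NOT p6 is true.
  19. (NOT p1 OR NOT p4) — NOT p4 is true.
  20. (NOT p3 OR NOT p12) — NOT p12 is true.
  21. (p8 OR p4) — p8 is true.
  22. (NOT p4 OR p11) — p11 is true.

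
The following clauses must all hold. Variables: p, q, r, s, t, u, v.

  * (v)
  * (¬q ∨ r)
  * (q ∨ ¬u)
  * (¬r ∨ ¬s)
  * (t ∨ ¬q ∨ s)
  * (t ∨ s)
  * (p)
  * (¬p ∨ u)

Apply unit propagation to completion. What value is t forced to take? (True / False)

True

(v) is a unit clause: v = True.
Unit clause (p) sets p = True.
(¬p ∨ u) with p = True leaves only u, so u = True.
(q ∨ ¬u): since u = True, the clause reduces to (q). q = True.
(r ∨ ¬q) with q = True leaves only r, so r = True.
In (¬s ∨ ¬r), ¬r is now false; ¬s must hold, so s = False.
(t ∨ s ∨ ¬q): since s = False, q = True, the clause reduces to (t). t = True.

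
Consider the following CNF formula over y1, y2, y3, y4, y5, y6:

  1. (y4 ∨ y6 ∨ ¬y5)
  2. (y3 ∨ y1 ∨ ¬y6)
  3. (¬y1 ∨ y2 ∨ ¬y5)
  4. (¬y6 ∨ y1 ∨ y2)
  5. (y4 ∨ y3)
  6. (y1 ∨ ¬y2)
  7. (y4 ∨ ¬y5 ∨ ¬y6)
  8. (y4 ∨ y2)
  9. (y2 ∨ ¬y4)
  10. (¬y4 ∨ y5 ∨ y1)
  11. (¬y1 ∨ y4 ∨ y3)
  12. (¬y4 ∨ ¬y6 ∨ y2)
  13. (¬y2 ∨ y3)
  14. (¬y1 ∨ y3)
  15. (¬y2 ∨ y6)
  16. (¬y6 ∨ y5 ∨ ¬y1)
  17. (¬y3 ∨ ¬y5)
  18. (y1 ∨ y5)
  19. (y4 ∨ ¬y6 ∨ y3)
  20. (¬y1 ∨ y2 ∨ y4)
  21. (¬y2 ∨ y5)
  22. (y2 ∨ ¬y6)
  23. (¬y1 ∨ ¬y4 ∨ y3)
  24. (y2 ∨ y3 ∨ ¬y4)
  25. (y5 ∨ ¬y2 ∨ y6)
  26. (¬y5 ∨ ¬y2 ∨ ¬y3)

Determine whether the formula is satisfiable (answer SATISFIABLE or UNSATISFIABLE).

y2 = True:
  propagation gives y1=True, y3=True, y6=True, y5=True; an empty clause results — contradiction.
y2 = False:
  propagation gives y4=True; an empty clause results — contradiction.
Every branch closes, so no satisfying assignment exists.

UNSATISFIABLE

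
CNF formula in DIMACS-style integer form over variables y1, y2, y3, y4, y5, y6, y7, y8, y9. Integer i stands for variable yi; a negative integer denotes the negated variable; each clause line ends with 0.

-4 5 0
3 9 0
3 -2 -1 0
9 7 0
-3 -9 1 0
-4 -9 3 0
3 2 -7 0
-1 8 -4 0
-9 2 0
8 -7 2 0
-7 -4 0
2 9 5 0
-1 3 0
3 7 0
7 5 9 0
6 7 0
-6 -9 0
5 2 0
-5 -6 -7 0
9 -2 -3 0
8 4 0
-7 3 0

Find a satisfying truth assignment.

y1 = T, y2 = F, y3 = T, y4 = F, y5 = T, y6 = F, y7 = T, y8 = T, y9 = F

Pure literal: y8 appears only positively; assign y8 = True.
Branch on y1: take y1 = True.
  then y3 is forced to True.
Try y2 = False.
  then y9 is forced to False.
  then y7 is forced to True.
  then y4 is forced to False.
  then y5 is forced to True.
  then y6 is forced to False.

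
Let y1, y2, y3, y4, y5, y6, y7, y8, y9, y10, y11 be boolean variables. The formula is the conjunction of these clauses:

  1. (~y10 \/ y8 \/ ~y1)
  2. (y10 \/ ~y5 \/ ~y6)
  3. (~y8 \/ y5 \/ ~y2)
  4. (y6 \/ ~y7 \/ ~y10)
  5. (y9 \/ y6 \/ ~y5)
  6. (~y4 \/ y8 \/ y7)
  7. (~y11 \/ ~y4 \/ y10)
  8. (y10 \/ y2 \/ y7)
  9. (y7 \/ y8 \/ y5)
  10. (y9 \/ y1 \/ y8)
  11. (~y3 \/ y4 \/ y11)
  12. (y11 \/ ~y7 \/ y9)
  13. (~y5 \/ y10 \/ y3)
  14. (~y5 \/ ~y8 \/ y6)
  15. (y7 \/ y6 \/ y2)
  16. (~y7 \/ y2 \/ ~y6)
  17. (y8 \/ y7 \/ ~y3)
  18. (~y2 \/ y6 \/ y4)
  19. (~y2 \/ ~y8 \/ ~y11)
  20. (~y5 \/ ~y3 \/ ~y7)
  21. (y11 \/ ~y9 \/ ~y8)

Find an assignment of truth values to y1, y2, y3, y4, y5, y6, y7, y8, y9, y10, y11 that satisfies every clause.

Set y1 = True and propagate.
For the remaining variables, y2 = True, y3 = True, y4 = True, y5 = False, y6 = True, y7 = True, y8 = False, y9 = True, y10 = False, y11 = False works.
Every clause has at least one true literal under this assignment.

y1=T  y2=T  y3=T  y4=T  y5=F  y6=T  y7=T  y8=F  y9=T  y10=F  y11=F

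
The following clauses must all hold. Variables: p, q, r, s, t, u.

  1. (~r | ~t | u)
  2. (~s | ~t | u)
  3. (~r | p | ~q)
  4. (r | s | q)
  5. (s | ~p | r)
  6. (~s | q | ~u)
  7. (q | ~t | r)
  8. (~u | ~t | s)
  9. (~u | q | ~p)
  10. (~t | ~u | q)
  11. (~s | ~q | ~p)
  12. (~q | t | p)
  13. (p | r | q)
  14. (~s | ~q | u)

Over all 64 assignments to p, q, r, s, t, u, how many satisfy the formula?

10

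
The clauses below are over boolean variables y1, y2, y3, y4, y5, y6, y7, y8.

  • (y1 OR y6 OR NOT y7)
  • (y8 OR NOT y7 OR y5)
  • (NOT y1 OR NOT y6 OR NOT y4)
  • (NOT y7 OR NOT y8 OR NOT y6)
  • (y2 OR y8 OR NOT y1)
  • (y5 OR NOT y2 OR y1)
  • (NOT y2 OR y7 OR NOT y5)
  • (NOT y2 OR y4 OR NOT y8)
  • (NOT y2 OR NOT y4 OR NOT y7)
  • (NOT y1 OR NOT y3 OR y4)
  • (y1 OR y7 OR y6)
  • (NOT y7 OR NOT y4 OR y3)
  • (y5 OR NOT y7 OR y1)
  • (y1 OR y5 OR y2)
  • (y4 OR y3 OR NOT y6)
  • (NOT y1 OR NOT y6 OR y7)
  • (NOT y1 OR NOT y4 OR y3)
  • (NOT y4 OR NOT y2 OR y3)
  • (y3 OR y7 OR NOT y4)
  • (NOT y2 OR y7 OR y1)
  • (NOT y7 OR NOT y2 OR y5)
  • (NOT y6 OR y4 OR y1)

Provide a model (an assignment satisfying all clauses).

y1=True, y2=True, y3=False, y4=False, y5=False, y6=False, y7=False, y8=False

Try y1 = True.
Set y2 = True and propagate.
Try y3 = False.
  then y4 is forced to False.
  then y8 is forced to False.
  then y6 is forced to False.
For the remaining variables, y5 = False, y7 = False works.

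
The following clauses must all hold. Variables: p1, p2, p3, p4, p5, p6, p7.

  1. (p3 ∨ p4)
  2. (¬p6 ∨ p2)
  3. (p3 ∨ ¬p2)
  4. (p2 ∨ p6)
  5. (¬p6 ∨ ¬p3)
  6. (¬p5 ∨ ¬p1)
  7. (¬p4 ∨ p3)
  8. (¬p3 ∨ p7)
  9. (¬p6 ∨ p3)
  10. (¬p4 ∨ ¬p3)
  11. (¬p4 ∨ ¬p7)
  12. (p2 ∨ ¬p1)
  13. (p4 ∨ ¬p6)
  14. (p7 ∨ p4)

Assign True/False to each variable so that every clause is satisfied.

Pure literal: p1 appears only negated; assign p1 = False.
p5 occurs only negated in the remaining clauses — set p5 = False.
Set p2 = True and propagate.
  then p3 is forced to True.
  then p6 is forced to False.
  then p7 is forced to True.
  then p4 is forced to False.
Check each clause:
  1. (p3 ∨ p4) — p3 is true.
  2. (¬p6 ∨ p2) — ¬p6 is true.
  3. (p3 ∨ ¬p2) — p3 is true.
  4. (p6 ∨ p2) — p2 is true.
  5. (¬p6 ∨ ¬p3) — ¬p6 is true.
  6. (¬p1 ∨ ¬p5) — ¬p5 is true.
  7. (¬p4 ∨ p3) — p3 is true.
  8. (¬p3 ∨ p7) — p7 is true.
  9. (¬p6 ∨ p3) — ¬p6 is true.
  10. (¬p4 ∨ ¬p3) — ¬p4 is true.
  11. (¬p4 ∨ ¬p7) — ¬p4 is true.
  12. (¬p1 ∨ p2) — p2 is true.
  13. (p4 ∨ ¬p6) — ¬p6 is true.
  14. (p4 ∨ p7) — p7 is true.

p1 = False  p2 = True  p3 = True  p4 = False  p5 = False  p6 = False  p7 = True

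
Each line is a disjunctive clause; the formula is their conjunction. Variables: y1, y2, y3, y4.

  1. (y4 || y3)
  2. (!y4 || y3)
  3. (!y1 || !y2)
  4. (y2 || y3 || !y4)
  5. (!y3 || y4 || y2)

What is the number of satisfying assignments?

Satisfying assignments:
  y1=F y2=F y3=T y4=T
  y1=F y2=T y3=T y4=F
  y1=F y2=T y3=T y4=T
  y1=T y2=F y3=T y4=T
That's 4 in total.

4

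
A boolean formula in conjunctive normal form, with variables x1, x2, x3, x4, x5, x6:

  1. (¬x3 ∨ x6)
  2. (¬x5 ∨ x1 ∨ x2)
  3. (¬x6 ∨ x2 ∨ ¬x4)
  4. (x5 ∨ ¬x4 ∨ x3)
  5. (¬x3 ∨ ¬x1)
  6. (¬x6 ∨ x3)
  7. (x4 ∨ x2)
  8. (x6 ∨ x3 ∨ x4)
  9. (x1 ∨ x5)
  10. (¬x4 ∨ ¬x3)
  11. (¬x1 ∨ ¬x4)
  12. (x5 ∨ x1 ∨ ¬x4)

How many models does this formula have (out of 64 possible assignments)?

The models are:
  x1=F x2=T x3=F x4=T x5=T x6=F
  x1=F x2=T x3=T x4=F x5=T x6=T
That's 2 in total.

2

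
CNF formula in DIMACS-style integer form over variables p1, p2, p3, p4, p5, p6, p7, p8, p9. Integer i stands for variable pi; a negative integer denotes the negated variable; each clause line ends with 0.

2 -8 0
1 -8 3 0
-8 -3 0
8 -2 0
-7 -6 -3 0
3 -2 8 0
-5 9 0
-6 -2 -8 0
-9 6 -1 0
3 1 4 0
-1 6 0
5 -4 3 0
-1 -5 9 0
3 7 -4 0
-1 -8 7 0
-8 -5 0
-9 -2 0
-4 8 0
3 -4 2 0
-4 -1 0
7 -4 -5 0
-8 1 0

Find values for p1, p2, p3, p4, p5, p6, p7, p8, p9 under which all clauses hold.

p1=T  p2=F  p3=T  p4=F  p5=F  p6=T  p7=F  p8=F  p9=T

Set p1 = True and propagate.
  then p6 is forced to True.
  then p4 is forced to False.
Branch on p2: take p2 = False.
  then p8 is forced to False.
The remaining clauses are satisfied by p3 = True, p5 = False, p7 = False, p9 = True.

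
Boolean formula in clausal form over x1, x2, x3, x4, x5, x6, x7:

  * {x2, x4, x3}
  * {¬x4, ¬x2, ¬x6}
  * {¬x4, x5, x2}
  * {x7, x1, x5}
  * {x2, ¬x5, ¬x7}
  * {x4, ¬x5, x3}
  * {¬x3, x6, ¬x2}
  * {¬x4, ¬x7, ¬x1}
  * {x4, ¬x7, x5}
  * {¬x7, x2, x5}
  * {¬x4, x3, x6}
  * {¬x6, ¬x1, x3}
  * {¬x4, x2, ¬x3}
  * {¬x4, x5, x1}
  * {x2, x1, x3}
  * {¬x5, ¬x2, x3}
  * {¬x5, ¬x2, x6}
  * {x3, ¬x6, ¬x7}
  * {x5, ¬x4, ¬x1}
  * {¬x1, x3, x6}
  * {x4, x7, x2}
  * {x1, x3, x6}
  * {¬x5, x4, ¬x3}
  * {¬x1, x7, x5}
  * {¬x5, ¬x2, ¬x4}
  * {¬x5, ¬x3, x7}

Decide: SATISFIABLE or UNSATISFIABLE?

x5 = True:
  x3 = True:
    propagation gives x4=True, x2=True; an empty clause results — contradiction.
  x3 = False:
    propagation gives x4=True, x6=True, x2=False, x7=False; an empty clause results — contradiction.
x5 = False:
  x4 = True:
    propagation gives x2=True, x6=False, x3=False; an empty clause results — contradiction.
  x4 = False:
    propagation gives x7=False, x1=True; an empty clause results — contradiction.
Every branch closes, so no satisfying assignment exists.

UNSATISFIABLE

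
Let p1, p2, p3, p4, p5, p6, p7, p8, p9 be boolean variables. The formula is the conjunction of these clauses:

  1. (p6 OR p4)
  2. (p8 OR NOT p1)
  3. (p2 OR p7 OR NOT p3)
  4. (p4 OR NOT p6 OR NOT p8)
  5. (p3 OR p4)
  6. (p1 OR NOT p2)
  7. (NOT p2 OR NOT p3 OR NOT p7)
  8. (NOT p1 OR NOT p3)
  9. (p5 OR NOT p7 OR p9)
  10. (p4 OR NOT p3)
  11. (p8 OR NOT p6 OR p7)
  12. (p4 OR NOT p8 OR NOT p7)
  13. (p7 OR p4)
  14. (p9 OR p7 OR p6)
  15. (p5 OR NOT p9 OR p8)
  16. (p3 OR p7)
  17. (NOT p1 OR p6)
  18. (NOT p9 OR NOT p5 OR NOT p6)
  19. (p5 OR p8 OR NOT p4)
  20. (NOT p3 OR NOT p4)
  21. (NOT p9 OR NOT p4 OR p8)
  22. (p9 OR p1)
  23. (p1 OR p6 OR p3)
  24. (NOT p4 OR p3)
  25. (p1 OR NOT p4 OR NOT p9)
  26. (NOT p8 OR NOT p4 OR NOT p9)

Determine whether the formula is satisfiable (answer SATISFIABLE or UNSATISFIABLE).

p4 = True:
  propagation gives p3=False; an empty clause results — contradiction.
p4 = False:
  propagation gives p6=True, p8=False, p1=False, p3=True; an empty clause results — contradiction.
Every branch closes, so no satisfying assignment exists.

UNSATISFIABLE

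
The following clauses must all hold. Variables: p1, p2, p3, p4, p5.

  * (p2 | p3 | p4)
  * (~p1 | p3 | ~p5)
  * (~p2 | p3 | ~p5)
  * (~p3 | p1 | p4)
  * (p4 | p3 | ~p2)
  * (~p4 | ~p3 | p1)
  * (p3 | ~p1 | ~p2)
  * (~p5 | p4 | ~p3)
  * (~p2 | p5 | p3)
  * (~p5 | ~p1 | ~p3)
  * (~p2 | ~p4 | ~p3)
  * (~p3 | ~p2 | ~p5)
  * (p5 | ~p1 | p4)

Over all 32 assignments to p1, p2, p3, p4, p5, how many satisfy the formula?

4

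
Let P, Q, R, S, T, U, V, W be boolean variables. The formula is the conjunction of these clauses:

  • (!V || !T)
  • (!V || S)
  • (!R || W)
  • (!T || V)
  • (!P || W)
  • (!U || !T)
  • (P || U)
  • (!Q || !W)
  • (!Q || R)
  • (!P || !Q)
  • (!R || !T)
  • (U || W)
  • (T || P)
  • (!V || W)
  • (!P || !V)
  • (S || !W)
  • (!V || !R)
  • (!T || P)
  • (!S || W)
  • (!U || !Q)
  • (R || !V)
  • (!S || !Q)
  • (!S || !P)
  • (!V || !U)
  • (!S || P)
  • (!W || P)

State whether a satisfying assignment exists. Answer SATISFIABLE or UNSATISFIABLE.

UNSATISFIABLE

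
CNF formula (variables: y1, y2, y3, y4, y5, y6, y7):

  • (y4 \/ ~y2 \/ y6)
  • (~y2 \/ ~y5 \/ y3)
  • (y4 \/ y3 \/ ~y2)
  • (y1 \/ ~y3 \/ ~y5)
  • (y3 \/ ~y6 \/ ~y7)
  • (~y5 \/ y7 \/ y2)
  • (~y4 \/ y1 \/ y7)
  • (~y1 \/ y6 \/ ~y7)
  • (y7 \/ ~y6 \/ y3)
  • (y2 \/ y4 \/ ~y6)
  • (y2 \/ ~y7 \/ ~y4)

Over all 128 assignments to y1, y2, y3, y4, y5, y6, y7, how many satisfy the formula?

Case analysis on y2 and y7:
  y2=1, y7=1: 8 of the 32 assignments to (y1,y3,y4,y5,y6) work.
  y2=1, y7=0: 8 of the 32 assignments to (y1,y3,y4,y5,y6) work.
  y2=0, y7=1: remaining (y1,y3,y4,y5,y6) ∈ {(0,0,0,0,0); (0,0,0,1,0); (0,1,0,0,0)} — 3.
  y2=0, y7=0: 7 of the 32 assignments to (y1,y3,y4,y5,y6) work.
Total: 8 + 8 + 3 + 7 = 26.

26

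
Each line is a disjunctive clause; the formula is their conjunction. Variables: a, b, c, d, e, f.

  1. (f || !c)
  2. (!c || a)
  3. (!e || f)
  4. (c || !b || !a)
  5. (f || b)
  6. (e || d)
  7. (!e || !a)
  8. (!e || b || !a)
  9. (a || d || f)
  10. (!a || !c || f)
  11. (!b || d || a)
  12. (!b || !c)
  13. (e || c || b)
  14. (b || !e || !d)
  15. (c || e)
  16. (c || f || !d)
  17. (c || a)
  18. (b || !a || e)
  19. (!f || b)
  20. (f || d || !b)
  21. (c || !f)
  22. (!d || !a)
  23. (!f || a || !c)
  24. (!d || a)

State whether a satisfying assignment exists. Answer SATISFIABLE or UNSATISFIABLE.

UNSATISFIABLE

a = True:
  propagation gives e=False, d=True; an empty clause results — contradiction.
a = False:
  propagation gives c=False; an empty clause results — contradiction.
Every branch closes, so no satisfying assignment exists.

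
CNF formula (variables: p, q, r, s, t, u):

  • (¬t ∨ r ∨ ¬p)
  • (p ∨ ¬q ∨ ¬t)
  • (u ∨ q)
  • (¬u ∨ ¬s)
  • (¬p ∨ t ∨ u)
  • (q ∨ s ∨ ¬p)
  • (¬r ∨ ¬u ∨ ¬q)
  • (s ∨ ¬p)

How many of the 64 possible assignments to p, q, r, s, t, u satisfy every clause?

Split on p, then q.
  p=T, q=T: remaining (r,s,t,u) ∈ {(T,T,T,F)} — 1.
  p=T, q=F: a clause becomes empty — 0.
  p=F, q=T: 5 of the 16 assignments to (r,s,t,u) work.
  p=F, q=F: remaining (r,s,t,u) ∈ {(F,F,F,T); (F,F,T,T); (T,F,F,T); (T,F,T,T)} — 4.
Total: 1 + 0 + 5 + 4 = 10.

10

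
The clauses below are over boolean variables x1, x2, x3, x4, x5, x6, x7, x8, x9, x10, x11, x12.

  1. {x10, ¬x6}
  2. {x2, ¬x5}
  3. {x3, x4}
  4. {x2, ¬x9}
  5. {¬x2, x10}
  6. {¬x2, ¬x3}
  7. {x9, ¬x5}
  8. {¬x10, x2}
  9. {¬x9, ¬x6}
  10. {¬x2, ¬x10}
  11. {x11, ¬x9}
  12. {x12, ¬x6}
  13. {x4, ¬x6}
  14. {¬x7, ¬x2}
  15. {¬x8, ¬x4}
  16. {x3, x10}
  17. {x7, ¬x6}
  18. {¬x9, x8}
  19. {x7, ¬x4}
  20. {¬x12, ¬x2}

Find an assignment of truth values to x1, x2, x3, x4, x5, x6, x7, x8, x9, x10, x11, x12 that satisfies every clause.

x1=True, x2=False, x3=True, x4=False, x5=False, x6=False, x7=True, x8=False, x9=False, x10=False, x11=False, x12=False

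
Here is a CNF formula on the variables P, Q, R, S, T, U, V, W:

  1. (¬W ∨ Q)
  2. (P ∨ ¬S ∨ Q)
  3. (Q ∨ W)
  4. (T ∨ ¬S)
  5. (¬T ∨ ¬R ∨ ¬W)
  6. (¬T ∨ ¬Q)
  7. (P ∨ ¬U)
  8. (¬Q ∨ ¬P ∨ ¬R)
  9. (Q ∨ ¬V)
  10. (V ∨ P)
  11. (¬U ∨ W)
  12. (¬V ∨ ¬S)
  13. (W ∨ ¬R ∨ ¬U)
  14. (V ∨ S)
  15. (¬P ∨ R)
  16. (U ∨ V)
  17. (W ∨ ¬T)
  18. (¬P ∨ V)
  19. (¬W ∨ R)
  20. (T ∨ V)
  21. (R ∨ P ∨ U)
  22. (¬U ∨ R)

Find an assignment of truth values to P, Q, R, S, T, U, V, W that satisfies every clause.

P=False  Q=True  R=True  S=False  T=False  U=False  V=True  W=True

Check each clause:
  1. (Q ∨ ¬W) — Q is true.
  2. (¬S ∨ P ∨ Q) — Q is true.
  3. (W ∨ Q) — W is true.
  4. (T ∨ ¬S) — ¬S is true.
  5. (¬T ∨ ¬R ∨ ¬W) — ¬T is true.
  6. (¬Q ∨ ¬T) — ¬T is true.
  7. (P ∨ ¬U) — ¬U is true.
  8. (¬R ∨ ¬Q ∨ ¬P) — ¬P is true.
  9. (Q ∨ ¬V) — Q is true.
  10. (V ∨ P) — V is true.
  11. (W ∨ ¬U) — W is true.
  12. (¬V ∨ ¬S) — ¬S is true.
  13. (¬R ∨ W ∨ ¬U) — W is true.
  14. (S ∨ V) — V is true.
  15. (¬P ∨ R) — R is true.
  16. (U ∨ V) — V is true.
  17. (¬T ∨ W) — W is true.
  18. (V ∨ ¬P) — ¬P is true.
  19. (R ∨ ¬W) — R is true.
  20. (V ∨ T) — V is true.
  21. (U ∨ R ∨ P) — R is true.
  22. (¬U ∨ R) — ¬U is true.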